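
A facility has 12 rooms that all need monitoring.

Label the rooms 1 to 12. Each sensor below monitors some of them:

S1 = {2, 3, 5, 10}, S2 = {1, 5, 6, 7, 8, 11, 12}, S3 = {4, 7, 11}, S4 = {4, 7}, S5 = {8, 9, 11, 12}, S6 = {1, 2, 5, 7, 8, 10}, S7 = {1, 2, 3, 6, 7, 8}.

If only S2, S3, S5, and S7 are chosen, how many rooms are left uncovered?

1

Union of S2, S3, S5, S7 = {1, 2, 3, 4, 5, 6, 7, 8, 9, 11, 12}.
Not covered: 10 — 1 room.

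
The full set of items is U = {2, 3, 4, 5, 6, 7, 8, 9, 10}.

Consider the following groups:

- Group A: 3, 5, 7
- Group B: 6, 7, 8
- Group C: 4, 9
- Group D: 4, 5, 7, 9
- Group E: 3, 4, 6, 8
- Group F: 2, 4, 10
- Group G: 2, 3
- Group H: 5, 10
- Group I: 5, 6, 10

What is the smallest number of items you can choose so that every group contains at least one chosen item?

4

T = {2, 4, 5, 8} meets every group (each contains at least one member of T), and |T| = 4.
The groups B, C, G, H are pairwise disjoint, so any hitting set needs a separate item for each — at least 4. Hence 4 is optimal.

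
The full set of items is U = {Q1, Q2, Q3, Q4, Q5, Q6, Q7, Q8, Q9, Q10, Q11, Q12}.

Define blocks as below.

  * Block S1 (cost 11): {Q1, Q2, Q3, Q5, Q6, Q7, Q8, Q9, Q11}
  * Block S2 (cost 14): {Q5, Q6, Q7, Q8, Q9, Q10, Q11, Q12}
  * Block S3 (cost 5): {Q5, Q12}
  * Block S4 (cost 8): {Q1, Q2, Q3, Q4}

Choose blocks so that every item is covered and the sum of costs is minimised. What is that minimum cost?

S2, S4 together cover every item (S2 ∪ S4 = {Q1, Q2, Q3, Q4, Q5, Q6, Q7, Q8, Q9, Q10, Q11, Q12}); total cost 14 + 8 = 22.
The greedy pick S1, S3, S4, S2 costs 38; no covering selection beats 22.

22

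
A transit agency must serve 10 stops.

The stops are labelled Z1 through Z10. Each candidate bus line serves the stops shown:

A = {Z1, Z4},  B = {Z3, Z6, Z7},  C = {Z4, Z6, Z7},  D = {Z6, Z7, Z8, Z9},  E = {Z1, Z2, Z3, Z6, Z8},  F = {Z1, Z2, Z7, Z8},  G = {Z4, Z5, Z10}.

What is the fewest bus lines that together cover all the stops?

3

D and E and G together: D ∪ E ∪ G = {Z1, Z2, Z3, Z4, Z5, Z6, Z7, Z8, Z9, Z10} — every stop is covered.
Only G contains Z5, so G is forced; the remaining 7 stops need at least 2 more bus lines (each remaining bus line adds at most 5) — so at least 3 bus lines are needed, and 3 is optimal.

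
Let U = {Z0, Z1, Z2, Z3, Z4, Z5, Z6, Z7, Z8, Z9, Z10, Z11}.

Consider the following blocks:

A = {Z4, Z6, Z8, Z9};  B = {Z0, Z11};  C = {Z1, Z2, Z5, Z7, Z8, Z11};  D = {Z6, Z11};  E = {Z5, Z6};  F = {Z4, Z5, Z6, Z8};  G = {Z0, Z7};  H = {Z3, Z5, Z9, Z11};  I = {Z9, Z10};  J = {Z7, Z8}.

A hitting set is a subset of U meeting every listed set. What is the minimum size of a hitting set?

4

Take T = {Z6, Z7, Z9, Z11}. Each listed block contains at least one of these, so T is a hitting set of size 4.
The blocks B, E, I, J are pairwise disjoint, so any hitting set needs a separate point for each — at least 4. Hence 4 is optimal.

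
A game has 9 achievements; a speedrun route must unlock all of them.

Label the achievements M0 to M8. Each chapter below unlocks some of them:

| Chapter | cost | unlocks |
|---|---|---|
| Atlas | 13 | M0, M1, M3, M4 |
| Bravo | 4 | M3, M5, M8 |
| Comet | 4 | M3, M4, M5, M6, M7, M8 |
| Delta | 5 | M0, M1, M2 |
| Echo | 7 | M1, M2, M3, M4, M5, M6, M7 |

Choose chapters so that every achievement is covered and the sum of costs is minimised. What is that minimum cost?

Comet, Delta together cover every achievement (Comet ∪ Delta = {M0, M1, M2, M3, M4, M5, M6, M7, M8}); total cost 4 + 5 = 9.
No covering selection has total cost below 9.

9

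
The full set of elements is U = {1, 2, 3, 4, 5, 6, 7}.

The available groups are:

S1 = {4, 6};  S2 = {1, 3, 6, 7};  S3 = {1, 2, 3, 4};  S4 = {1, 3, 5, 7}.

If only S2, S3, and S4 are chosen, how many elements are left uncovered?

0

Union of S2, S3, S4 = {1, 2, 3, 4, 5, 6, 7} — that's every element, so 0 are uncovered.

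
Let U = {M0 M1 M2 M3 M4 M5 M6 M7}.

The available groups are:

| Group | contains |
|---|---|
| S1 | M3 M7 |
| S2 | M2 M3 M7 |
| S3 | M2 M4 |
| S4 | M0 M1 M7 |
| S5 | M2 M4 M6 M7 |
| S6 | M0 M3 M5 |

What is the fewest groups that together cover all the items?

Take {S4, S5, S6}. Their union is {M0, M1, M2, M3, M4, M5, M6, M7}, which is all 8 items.
Only S4 contains M1, so S4 is forced; the remaining 5 items need at least 2 more groups (each remaining group adds at most 3) — so at least 3 groups are needed, and 3 is optimal.

3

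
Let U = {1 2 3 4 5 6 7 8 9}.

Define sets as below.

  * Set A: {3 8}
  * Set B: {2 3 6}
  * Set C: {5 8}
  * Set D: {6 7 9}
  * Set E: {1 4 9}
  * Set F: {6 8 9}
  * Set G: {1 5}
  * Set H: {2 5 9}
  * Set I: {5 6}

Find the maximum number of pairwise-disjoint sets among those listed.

A, D, G are pairwise disjoint (A={3,8}; D={6,7,9}; G={1,5}).
Every remaining set overlaps one of these, and no 4 of the listed sets are pairwise disjoint, so 3 is the maximum.

3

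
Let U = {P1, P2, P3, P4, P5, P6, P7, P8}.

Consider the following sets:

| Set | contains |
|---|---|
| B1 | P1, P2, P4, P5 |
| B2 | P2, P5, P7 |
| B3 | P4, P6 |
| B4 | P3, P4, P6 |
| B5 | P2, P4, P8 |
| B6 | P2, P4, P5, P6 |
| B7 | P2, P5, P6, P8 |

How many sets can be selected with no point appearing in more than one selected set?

B2, B3 are pairwise disjoint (B2={P2,P5,P7}; B3={P4,P6}).
Every remaining set overlaps one of these, and no 3 of the listed sets are pairwise disjoint, so 2 is the maximum.

2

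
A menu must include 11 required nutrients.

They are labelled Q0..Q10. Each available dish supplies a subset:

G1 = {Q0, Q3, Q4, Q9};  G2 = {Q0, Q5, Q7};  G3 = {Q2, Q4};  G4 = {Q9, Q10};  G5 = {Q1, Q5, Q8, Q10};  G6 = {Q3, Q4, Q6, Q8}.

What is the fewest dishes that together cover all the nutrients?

Take {G1, G2, G3, G5, G6}. Their union is {Q0, Q1, Q2, Q3, Q4, Q5, Q6, Q7, Q8, Q9, Q10}, which is all 11 nutrients.
No 4 of the 6 dishes cover everything (all 15 combinations miss at least one nutrient), so 5 is optimal.

5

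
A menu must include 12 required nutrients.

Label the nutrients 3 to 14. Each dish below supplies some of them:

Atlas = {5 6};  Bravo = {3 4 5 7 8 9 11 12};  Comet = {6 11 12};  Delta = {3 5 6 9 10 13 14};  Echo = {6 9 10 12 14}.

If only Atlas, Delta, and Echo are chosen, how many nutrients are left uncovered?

Union of Atlas, Delta, Echo = {3, 5, 6, 9, 10, 12, 13, 14}.
Not covered: 4, 7, 8, 11 — 4 nutrients.

4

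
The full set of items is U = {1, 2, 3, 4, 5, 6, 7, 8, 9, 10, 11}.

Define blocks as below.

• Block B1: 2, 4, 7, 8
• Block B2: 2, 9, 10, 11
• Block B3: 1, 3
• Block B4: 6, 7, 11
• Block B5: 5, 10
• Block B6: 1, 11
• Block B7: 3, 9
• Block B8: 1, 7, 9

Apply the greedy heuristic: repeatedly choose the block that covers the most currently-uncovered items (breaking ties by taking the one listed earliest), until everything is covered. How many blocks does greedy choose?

5

Greedy: pick B1 (covers 4 new) → pick B2 (covers 3 new) → pick B3 (covers 2 new) → pick B4 (covers 1 new) → pick B5 (covers 1 new). Total picks: 5.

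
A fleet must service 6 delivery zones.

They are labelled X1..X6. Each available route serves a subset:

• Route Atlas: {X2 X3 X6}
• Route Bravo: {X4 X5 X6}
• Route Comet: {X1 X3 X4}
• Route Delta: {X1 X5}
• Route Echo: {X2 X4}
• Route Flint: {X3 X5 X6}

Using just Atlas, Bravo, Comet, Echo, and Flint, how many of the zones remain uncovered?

Union of Atlas, Bravo, Comet, Echo, Flint = {X1, X2, X3, X4, X5, X6} — that's every zone, so 0 are uncovered.

0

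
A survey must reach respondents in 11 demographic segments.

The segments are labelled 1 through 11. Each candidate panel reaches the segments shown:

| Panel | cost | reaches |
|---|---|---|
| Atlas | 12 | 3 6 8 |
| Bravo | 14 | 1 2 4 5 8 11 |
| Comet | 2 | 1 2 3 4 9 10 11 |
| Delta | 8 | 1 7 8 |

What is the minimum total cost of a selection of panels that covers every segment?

36

Atlas, Bravo, Comet, Delta together cover every segment (Atlas ∪ Bravo ∪ Comet ∪ Delta = {1, 2, 3, 4, 5, 6, 7, 8, 9, 10, 11}); total cost 12 + 14 + 2 + 8 = 36.
No covering selection has total cost below 36.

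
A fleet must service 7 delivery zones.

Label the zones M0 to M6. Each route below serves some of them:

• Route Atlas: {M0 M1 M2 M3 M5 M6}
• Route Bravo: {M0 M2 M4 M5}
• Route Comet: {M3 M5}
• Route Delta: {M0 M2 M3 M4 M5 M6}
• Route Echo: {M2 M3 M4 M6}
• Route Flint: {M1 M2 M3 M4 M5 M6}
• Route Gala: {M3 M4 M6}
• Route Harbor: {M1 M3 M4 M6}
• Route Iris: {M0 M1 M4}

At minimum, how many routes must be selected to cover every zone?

2

Atlas and Gala together: Atlas ∪ Gala = {M0, M1, M2, M3, M4, M5, M6} — every zone is covered.
No single route has all 7 zones (the largest, Atlas, has 6), so 2 is optimal.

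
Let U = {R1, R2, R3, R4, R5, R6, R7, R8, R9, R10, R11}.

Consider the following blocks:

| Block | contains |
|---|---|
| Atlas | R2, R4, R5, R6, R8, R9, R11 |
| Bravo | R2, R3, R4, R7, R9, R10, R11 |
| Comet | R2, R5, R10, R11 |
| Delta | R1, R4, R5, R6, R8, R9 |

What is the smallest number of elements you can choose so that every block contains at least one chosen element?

H = {R4, R5} meets every block (each contains at least one member of H), and |H| = 2.
No single element lies in every block, so at least 2 are needed and 2 is optimal.

2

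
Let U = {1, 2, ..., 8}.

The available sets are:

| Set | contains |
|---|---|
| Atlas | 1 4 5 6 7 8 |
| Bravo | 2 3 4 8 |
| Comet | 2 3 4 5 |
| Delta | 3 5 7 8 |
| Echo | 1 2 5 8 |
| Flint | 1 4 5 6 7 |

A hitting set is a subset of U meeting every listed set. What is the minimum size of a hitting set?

H = {3, 5} meets every set (each contains at least one member of H), and |H| = 2.
No single item lies in every set, so at least 2 are needed and 2 is optimal.

2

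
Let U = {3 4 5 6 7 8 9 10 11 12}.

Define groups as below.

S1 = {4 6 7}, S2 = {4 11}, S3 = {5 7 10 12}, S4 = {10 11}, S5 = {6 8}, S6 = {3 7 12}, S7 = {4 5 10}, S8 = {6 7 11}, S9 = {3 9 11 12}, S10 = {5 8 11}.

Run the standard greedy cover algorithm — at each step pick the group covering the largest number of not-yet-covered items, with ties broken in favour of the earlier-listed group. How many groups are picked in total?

Greedy: pick S3 (covers 4 new) → pick S9 (covers 3 new) → pick S1 (covers 2 new) → pick S5 (covers 1 new). Total picks: 4.

4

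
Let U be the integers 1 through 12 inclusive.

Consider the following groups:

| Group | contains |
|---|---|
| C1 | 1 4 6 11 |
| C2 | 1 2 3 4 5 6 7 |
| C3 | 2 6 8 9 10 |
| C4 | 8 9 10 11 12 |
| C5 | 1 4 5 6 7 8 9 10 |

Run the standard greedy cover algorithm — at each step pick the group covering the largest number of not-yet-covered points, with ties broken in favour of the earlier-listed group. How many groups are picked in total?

Greedy: pick C5 (covers 8 new) → pick C2 (covers 2 new) → pick C4 (covers 2 new). Total picks: 3.
(The true minimum cover uses only 2 groups, so greedy is not optimal here.)

3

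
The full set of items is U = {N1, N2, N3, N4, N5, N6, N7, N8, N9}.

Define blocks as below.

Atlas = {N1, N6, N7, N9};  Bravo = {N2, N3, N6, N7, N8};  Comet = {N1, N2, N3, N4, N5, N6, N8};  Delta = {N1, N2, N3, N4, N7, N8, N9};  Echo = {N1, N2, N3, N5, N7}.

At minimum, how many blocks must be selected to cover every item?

2

Comet and Delta together: Comet ∪ Delta = {N1, N2, N3, N4, N5, N6, N7, N8, N9} — every item is covered.
No single block has all 9 items (the largest, Comet, has 7), so 2 is optimal.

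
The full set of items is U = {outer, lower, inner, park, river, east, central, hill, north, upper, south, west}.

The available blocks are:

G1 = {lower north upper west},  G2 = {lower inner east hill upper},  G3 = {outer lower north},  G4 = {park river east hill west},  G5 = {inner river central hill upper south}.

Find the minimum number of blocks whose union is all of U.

G3, G4, and G5 cover everything between them: the union {outer, lower, inner, park, river, east, central, hill, north, upper, south, west} is all of U.
Only G3 contains outer, so G3 is forced; the remaining 9 items need at least 2 more blocks (each remaining block adds at most 6) — so at least 3 blocks are needed, and 3 is optimal.

3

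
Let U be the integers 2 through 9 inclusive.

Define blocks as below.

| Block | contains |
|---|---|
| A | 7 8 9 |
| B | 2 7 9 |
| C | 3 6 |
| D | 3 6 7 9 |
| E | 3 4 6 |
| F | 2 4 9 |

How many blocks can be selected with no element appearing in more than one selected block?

A, E are pairwise disjoint (A={7,8,9}; E={3,4,6}).
Every remaining block overlaps one of these, and no 3 of the listed blocks are pairwise disjoint, so 2 is the maximum.

2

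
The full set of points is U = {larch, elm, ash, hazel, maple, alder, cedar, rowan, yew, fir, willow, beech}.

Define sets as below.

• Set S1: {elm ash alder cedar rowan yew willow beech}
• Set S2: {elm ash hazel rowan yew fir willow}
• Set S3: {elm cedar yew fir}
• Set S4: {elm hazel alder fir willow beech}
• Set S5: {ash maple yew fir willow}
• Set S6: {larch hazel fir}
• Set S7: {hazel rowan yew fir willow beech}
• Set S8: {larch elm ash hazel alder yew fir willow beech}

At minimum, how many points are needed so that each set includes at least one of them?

2

H = {yew, fir} meets every set (each contains at least one member of H), and |H| = 2.
The sets S1, S6 are pairwise disjoint, so any hitting set needs a separate point for each — at least 2. Hence 2 is optimal.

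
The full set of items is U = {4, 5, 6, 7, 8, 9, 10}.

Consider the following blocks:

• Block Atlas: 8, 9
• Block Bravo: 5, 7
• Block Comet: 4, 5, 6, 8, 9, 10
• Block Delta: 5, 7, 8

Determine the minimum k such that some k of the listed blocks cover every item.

Take {Bravo, Comet}. Their union is {4, 5, 6, 7, 8, 9, 10}, which is all 7 items.
No single block has all 7 items (the largest, Comet, has 6), so 2 is optimal.

2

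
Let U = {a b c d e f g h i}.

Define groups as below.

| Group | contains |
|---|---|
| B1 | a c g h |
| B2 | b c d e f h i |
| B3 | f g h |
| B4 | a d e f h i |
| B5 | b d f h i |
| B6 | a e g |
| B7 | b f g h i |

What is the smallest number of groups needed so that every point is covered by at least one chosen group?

2

B1 and B2 together: B1 ∪ B2 = {a, b, c, d, e, f, g, h, i} — every point is covered.
No single group has all 9 points (the largest, B2, has 7), so 2 is optimal.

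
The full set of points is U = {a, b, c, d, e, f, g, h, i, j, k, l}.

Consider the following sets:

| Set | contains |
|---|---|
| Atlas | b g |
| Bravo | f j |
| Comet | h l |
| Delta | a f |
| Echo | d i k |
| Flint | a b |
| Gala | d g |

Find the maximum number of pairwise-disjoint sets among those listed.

Atlas, Comet, Delta, Echo are pairwise disjoint (Atlas={b,g}; Comet={h,l}; Delta={a,f}; Echo={d,i,k}).
Every remaining set overlaps one of these, and no 5 of the listed sets are pairwise disjoint, so 4 is the maximum.

4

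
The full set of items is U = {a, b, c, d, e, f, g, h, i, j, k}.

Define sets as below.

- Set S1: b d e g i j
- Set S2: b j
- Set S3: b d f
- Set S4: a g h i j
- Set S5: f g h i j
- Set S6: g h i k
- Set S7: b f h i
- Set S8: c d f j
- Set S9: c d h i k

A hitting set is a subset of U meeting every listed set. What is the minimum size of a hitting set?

3

T = {b, c, i} meets every set (each contains at least one member of T), and |T| = 3.
No choice of 2 items meets every set, so 3 is the minimum.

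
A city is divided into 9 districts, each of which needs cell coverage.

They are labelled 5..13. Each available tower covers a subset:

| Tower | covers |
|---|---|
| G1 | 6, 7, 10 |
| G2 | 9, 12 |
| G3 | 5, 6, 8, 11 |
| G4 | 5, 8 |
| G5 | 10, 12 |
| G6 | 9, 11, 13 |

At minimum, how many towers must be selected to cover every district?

Take {G1, G4, G5, G6}. Their union is {5, 6, 7, 8, 9, 10, 11, 12, 13}, which is all 9 districts.
No 3 of the 6 towers cover everything (all 20 combinations miss at least one district), so 4 is optimal.

4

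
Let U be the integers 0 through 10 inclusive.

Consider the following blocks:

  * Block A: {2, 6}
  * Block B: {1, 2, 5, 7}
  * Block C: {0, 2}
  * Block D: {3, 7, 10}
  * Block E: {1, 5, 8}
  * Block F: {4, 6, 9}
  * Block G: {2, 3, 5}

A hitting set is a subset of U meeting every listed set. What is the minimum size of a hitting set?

4

The 4 points {1, 2, 3, 9} hit every block.
The blocks C, D, E, F are pairwise disjoint, so any hitting set needs a separate point for each — at least 4. Hence 4 is optimal.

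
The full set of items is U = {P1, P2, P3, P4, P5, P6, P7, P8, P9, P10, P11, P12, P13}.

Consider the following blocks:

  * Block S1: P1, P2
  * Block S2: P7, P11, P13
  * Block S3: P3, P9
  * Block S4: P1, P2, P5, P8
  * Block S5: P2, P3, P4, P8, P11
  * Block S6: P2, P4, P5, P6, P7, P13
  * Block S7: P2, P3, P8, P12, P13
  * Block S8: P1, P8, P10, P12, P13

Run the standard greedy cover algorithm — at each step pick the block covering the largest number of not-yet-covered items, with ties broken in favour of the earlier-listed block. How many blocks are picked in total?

4

Greedy: pick S6 (covers 6 new) → pick S8 (covers 4 new) → pick S3 (covers 2 new) → pick S2 (covers 1 new). Total picks: 4.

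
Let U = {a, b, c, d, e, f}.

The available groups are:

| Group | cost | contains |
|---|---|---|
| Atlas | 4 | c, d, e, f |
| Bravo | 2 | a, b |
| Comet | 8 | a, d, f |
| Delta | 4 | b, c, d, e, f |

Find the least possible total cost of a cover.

Bravo, Delta together cover every item (Bravo ∪ Delta = {a, b, c, d, e, f}); total cost 2 + 4 = 6.
No covering selection has total cost below 6.

6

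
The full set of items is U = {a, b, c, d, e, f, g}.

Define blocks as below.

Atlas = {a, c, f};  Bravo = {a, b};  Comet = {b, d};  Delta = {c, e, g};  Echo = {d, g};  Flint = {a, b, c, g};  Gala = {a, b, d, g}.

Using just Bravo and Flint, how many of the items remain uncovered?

Union of Bravo, Flint = {a, b, c, g}.
Not covered: d, e, f — 3 items.

3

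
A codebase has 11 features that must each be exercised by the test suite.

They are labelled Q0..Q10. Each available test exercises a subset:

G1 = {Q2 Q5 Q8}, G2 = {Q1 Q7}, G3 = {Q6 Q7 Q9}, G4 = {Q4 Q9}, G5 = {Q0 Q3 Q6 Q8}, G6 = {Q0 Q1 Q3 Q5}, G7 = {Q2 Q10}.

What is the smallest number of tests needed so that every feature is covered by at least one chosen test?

G3 and G4 and G5 and G6 and G7 together: G3 ∪ G4 ∪ G5 ∪ G6 ∪ G7 = {Q0, Q1, Q2, Q3, Q4, Q5, Q6, Q7, Q8, Q9, Q10} — every feature is covered.
No 4 of the 7 tests cover everything (all 35 combinations miss at least one feature), so 5 is optimal.

5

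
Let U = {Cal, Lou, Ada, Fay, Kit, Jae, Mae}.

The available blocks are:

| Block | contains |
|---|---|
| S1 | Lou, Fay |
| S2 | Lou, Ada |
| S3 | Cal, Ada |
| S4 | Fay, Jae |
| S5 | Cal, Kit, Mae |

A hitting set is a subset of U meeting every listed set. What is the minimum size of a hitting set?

The 3 items {Ada, Fay, Mae} hit every block.
The blocks S2, S4, S5 are pairwise disjoint, so any hitting set needs a separate item for each — at least 3. Hence 3 is optimal.

3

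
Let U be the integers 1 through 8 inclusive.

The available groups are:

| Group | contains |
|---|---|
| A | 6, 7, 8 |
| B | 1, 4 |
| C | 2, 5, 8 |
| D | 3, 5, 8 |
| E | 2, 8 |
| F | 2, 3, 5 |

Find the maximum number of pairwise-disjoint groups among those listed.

A, B, F are pairwise disjoint (A={6,7,8}; B={1,4}; F={2,3,5}).
Every remaining group overlaps one of these, and no 4 of the listed groups are pairwise disjoint, so 3 is the maximum.

3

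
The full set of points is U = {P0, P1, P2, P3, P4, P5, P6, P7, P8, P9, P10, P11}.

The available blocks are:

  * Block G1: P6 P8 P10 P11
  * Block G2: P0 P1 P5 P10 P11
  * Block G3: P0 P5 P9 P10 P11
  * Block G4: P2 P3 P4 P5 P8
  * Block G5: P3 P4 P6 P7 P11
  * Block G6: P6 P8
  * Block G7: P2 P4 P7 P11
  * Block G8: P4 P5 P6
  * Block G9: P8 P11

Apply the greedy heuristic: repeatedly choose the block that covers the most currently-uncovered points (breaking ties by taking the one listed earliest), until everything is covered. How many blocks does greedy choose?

Greedy: pick G2 (covers 5 new) → pick G4 (covers 4 new) → pick G5 (covers 2 new) → pick G3 (covers 1 new). Total picks: 4.

4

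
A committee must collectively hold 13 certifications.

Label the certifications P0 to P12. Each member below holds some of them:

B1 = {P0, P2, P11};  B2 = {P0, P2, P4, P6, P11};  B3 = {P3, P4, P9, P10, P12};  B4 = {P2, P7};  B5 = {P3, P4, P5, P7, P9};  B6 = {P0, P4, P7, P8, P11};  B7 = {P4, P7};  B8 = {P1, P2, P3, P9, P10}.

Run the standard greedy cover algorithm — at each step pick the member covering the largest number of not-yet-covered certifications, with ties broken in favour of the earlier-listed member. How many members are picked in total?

5

Greedy: pick B2 (covers 5 new) → pick B3 (covers 4 new) → pick B5 (covers 2 new) → pick B6 (covers 1 new) → pick B8 (covers 1 new). Total picks: 5.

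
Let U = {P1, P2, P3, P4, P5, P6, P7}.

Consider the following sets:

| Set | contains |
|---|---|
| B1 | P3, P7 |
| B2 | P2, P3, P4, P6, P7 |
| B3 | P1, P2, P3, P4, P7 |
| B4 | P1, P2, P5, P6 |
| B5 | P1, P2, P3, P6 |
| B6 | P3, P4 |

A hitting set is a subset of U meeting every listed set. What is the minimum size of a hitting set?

2

H = {P3, P6} meets every set (each contains at least one member of H), and |H| = 2.
The sets B4, B6 are pairwise disjoint, so any hitting set needs a separate point for each — at least 2. Hence 2 is optimal.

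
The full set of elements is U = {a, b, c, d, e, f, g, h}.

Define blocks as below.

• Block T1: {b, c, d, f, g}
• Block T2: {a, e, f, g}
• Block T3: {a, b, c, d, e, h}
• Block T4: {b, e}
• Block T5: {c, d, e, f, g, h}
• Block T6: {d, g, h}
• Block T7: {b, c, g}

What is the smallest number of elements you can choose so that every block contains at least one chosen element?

2

The 2 elements {e, g} hit every block.
The blocks T4, T6 are pairwise disjoint, so any hitting set needs a separate element for each — at least 2. Hence 2 is optimal.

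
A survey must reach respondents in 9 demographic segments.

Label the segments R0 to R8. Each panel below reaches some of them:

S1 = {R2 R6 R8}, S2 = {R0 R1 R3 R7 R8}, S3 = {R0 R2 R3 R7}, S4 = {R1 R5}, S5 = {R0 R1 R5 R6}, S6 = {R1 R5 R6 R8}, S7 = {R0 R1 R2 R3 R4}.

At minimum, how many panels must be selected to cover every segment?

3

Take {S3, S6, S7}. Their union is {R0, R1, R2, R3, R4, R5, R6, R7, R8}, which is all 9 segments.
Only S7 contains R4, so S7 is forced; the remaining 4 segments need at least 2 more panels (each remaining panel adds at most 3) — so at least 3 panels are needed, and 3 is optimal.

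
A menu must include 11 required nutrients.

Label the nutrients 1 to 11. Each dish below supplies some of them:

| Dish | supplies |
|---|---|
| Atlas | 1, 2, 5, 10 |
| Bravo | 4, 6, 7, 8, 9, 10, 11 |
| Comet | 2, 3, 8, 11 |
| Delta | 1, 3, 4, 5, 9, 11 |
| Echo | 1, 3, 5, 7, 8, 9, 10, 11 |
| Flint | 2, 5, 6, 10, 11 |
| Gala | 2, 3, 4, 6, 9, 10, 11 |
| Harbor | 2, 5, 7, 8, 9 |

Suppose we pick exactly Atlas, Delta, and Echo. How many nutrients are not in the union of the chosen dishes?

1

Union of Atlas, Delta, Echo = {1, 2, 3, 4, 5, 7, 8, 9, 10, 11}.
Not covered: 6 — 1 nutrient.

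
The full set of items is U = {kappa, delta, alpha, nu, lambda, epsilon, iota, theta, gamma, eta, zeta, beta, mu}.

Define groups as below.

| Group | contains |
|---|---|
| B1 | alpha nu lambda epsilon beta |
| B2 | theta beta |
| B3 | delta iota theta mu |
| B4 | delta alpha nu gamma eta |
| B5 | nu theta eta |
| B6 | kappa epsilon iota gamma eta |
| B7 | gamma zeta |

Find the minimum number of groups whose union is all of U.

4

B1 and B3 and B6 and B7 together: B1 ∪ B3 ∪ B6 ∪ B7 = {kappa, delta, alpha, nu, lambda, epsilon, iota, theta, gamma, eta, zeta, beta, mu} — every item is covered.
Only B7 contains zeta, so B7 is forced; the remaining 11 items need at least 3 more groups (each remaining group adds at most 5) — so at least 4 groups are needed, and 4 is optimal.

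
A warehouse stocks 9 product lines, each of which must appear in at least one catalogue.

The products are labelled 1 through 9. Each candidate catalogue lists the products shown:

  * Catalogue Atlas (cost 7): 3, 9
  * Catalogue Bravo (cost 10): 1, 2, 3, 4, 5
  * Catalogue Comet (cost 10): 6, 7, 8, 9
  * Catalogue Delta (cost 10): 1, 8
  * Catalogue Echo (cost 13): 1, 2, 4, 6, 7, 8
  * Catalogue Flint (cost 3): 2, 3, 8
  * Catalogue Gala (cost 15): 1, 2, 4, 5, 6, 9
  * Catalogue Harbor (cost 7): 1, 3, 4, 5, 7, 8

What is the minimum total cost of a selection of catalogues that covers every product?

20

Bravo, Comet together cover every product (Bravo ∪ Comet = {1, 2, 3, 4, 5, 6, 7, 8, 9}); total cost 10 + 10 = 20.
No covering selection has total cost below 20.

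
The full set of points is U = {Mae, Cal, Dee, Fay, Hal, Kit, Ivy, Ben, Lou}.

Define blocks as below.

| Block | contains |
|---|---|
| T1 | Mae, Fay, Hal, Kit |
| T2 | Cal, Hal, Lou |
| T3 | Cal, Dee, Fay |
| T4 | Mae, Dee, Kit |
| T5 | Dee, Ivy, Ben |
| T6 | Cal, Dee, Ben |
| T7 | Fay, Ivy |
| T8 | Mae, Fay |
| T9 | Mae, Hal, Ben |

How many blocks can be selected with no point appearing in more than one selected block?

3

T2, T4, T7 are pairwise disjoint (T2={Cal,Hal,Lou}; T4={Mae,Dee,Kit}; T7={Fay,Ivy}).
Every remaining block overlaps one of these, and no 4 of the listed blocks are pairwise disjoint, so 3 is the maximum.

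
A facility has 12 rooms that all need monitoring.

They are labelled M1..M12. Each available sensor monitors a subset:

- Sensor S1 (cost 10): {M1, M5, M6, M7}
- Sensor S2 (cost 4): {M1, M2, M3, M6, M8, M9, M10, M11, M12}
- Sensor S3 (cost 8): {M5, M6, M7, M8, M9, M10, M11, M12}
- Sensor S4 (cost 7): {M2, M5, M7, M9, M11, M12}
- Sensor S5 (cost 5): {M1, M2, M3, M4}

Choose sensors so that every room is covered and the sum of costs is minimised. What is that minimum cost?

S3, S5 together cover every room (S3 ∪ S5 = {M1, M2, M3, M4, M5, M6, M7, M8, M9, M10, M11, M12}); total cost 8 + 5 = 13.
The greedy pick S2, S4, S5 costs 16; no covering selection beats 13.

13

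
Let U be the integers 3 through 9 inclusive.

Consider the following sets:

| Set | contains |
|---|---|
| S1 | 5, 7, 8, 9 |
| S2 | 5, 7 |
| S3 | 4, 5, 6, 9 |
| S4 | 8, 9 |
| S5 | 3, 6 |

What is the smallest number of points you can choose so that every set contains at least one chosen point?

3

The 3 points {5, 6, 9} hit every set.
The sets S2, S4, S5 are pairwise disjoint, so any hitting set needs a separate point for each — at least 3. Hence 3 is optimal.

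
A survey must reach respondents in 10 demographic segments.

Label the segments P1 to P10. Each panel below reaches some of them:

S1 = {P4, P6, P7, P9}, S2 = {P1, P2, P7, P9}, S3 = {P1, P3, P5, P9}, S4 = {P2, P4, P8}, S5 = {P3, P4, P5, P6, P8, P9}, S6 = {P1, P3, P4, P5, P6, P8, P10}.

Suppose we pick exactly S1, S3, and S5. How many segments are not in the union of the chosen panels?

2

Union of S1, S3, S5 = {P1, P3, P4, P5, P6, P7, P8, P9}.
Not covered: P2, P10 — 2 segments.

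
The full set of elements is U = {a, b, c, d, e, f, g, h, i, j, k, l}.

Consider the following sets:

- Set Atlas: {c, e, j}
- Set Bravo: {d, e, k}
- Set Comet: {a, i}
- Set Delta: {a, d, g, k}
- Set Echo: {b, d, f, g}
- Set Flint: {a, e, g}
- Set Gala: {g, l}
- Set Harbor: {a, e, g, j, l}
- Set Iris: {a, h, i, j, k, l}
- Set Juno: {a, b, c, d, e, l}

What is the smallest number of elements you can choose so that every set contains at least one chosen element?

3

The 3 elements {e, g, i} hit every set.
The sets Atlas, Comet, Gala are pairwise disjoint, so any hitting set needs a separate element for each — at least 3. Hence 3 is optimal.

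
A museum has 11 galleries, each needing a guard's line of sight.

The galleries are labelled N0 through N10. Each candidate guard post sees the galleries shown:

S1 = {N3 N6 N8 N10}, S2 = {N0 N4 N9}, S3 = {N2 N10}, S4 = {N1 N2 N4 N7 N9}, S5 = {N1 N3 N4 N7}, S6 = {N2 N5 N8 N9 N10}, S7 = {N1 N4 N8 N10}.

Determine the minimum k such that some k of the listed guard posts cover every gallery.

Take {S1, S2, S4, S6}. Their union is {N0, N1, N2, N3, N4, N5, N6, N7, N8, N9, N10}, which is all 11 galleries.
No 3 of the 7 guard posts cover everything (all 35 combinations miss at least one gallery), so 4 is optimal.

4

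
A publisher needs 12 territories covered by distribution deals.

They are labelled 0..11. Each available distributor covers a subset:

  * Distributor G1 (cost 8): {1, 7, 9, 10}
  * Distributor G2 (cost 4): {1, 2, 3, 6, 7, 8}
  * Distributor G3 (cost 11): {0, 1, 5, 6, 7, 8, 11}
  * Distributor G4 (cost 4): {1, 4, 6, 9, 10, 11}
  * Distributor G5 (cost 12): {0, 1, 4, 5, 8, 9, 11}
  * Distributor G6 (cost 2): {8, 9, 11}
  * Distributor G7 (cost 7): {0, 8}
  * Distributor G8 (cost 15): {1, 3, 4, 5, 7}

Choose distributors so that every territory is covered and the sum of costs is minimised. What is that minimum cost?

19

G2, G3, G4 together cover every territory (G2 ∪ G3 ∪ G4 = {0, 1, 2, 3, 4, 5, 6, 7, 8, 9, 10, 11}); total cost 4 + 11 + 4 = 19.
No covering selection has total cost below 19.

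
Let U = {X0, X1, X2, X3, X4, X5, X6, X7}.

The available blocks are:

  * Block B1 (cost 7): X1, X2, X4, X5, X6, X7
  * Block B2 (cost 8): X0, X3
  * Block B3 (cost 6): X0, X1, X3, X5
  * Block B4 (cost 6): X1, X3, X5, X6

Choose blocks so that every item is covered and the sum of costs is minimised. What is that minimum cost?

13

B1, B3 together cover every item (B1 ∪ B3 = {X0, X1, X2, X3, X4, X5, X6, X7}); total cost 7 + 6 = 13.
No covering selection has total cost below 13.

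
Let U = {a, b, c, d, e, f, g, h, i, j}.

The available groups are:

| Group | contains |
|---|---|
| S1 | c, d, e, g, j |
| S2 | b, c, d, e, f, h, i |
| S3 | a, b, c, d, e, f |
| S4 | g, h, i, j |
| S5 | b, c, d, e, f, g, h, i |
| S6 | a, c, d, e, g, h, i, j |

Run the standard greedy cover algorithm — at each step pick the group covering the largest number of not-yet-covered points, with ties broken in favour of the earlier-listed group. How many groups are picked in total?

Greedy: pick S5 (covers 8 new) → pick S6 (covers 2 new). Total picks: 2.

2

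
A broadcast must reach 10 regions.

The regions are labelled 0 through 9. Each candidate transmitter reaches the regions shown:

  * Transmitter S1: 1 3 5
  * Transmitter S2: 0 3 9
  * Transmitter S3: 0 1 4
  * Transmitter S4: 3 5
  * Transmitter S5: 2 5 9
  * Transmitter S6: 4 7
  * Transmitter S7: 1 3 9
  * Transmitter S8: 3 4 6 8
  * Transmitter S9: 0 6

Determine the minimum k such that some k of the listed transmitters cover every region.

S3 and S5 and S6 and S8 together: S3 ∪ S5 ∪ S6 ∪ S8 = {0, 1, 2, 3, 4, 5, 6, 7, 8, 9} — every region is covered.
Only S6 contains 7, so S6 is forced; the remaining 8 regions need at least 3 more transmitters (each remaining transmitter adds at most 3) — so at least 4 transmitters are needed, and 4 is optimal.

4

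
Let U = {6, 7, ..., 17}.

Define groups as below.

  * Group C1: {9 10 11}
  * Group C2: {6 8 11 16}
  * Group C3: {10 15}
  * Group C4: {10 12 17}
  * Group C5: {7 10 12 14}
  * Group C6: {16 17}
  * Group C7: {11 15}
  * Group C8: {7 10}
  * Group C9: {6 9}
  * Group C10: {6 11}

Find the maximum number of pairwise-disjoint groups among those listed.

C6, C7, C8, C9 are pairwise disjoint (C6={16,17}; C7={11,15}; C8={7,10}; C9={6,9}).
Every remaining group overlaps one of these, and no 5 of the listed groups are pairwise disjoint, so 4 is the maximum.

4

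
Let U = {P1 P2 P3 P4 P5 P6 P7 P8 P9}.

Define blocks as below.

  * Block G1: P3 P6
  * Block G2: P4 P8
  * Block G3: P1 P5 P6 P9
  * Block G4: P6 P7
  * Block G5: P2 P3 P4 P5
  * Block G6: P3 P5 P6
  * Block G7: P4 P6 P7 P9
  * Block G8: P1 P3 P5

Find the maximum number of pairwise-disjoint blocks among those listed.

3

G2, G4, G8 are pairwise disjoint (G2={P4,P8}; G4={P6,P7}; G8={P1,P3,P5}).
Every remaining block overlaps one of these, and no 4 of the listed blocks are pairwise disjoint, so 3 is the maximum.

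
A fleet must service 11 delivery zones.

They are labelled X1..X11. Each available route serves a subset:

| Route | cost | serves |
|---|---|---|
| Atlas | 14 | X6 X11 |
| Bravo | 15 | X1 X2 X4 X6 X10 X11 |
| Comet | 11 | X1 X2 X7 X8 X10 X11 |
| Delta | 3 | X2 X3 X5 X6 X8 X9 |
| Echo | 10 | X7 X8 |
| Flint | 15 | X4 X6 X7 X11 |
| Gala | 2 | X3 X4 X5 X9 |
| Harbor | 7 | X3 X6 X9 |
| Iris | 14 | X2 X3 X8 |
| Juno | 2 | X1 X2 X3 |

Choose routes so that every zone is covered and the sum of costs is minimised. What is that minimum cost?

Comet, Delta, Gala together cover every zone (Comet ∪ Delta ∪ Gala = {X1, X2, X3, X4, X5, X6, X7, X8, X9, X10, X11}); total cost 11 + 3 + 2 = 16.
The greedy pick Delta, Gala, Juno, Comet costs 18; no covering selection beats 16.

16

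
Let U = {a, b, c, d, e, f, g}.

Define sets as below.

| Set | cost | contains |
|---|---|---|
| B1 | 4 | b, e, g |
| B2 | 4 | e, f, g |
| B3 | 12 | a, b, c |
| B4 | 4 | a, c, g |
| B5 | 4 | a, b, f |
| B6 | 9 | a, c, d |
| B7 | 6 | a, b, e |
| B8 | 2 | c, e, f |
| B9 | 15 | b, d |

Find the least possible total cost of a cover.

B1, B6, B8 together cover every item (B1 ∪ B6 ∪ B8 = {a, b, c, d, e, f, g}); total cost 4 + 9 + 2 = 15.
The greedy pick B8, B1, B4, B6 costs 19; no covering selection beats 15.

15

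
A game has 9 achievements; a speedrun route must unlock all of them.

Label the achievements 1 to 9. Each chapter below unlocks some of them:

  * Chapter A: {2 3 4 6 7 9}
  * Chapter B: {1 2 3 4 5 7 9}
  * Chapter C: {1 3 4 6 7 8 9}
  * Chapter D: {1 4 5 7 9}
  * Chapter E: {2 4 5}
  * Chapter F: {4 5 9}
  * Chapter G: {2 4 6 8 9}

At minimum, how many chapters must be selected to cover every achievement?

2

B and C together: B ∪ C = {1, 2, 3, 4, 5, 6, 7, 8, 9} — every achievement is covered.
No single chapter has all 9 achievements (the largest, B, has 7), so 2 is optimal.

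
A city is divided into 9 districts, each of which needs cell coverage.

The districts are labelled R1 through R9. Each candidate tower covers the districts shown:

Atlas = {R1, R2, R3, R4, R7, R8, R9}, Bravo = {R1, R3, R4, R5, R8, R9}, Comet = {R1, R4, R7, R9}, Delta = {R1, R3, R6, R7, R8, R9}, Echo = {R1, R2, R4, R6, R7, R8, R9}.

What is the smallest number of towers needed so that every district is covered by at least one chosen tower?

2

Bravo and Echo together: Bravo ∪ Echo = {R1, R2, R3, R4, R5, R6, R7, R8, R9} — every district is covered.
No single tower has all 9 districts (the largest, Atlas, has 7), so 2 is optimal.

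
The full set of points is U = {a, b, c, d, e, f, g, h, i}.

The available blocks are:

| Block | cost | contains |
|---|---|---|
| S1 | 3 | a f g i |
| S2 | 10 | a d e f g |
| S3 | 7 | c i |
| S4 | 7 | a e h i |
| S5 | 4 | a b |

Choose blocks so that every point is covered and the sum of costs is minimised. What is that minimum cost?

S2, S3, S4, S5 together cover every point (S2 ∪ S3 ∪ S4 ∪ S5 = {a, b, c, d, e, f, g, h, i}); total cost 10 + 7 + 7 + 4 = 28.
The greedy pick S1, S4, S5, S3, S2 costs 31; no covering selection beats 28.

28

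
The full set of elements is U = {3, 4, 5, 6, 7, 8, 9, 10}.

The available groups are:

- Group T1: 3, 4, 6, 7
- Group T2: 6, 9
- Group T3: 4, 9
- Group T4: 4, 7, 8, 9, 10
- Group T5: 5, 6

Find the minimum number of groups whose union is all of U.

3

T1, T4, and T5 cover everything between them: the union {3, 4, 5, 6, 7, 8, 9, 10} is all of U.
Only T1 contains 3, so T1 is forced; the remaining 4 elements need at least 2 more groups (each remaining group adds at most 3) — so at least 3 groups are needed, and 3 is optimal.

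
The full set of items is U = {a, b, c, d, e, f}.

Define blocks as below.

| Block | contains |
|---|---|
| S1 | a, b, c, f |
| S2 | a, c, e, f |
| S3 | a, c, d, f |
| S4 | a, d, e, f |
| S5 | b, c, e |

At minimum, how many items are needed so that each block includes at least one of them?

H = {a, b} meets every block (each contains at least one member of H), and |H| = 2.
No single item lies in every block, so at least 2 are needed and 2 is optimal.

2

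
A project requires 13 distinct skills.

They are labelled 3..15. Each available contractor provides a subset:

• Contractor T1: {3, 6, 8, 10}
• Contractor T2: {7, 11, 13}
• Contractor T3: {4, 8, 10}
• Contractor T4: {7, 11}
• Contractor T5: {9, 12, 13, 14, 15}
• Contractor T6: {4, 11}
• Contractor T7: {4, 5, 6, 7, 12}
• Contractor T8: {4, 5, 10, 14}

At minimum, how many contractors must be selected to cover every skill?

4

T1 and T2 and T5 and T8 together: T1 ∪ T2 ∪ T5 ∪ T8 = {3, 4, 5, 6, 7, 8, 9, 10, 11, 12, 13, 14, 15} — every skill is covered.
No 3 of the 8 contractors cover everything (all 56 combinations miss at least one skill), so 4 is optimal.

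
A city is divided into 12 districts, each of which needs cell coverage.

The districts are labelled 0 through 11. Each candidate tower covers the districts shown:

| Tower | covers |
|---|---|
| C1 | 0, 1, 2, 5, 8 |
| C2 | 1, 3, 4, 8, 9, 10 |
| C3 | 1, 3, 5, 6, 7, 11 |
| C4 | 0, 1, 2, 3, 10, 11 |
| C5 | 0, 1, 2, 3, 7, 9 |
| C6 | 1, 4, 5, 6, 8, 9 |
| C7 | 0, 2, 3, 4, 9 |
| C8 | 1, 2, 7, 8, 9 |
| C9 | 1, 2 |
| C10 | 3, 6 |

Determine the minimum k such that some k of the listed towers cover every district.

Take {C2, C3, C5}. Their union is {0, 1, 2, 3, 4, 5, 6, 7, 8, 9, 10, 11}, which is all 12 districts.
No 2 of the 10 towers cover everything (all 45 combinations miss at least one district), so 3 is optimal.

3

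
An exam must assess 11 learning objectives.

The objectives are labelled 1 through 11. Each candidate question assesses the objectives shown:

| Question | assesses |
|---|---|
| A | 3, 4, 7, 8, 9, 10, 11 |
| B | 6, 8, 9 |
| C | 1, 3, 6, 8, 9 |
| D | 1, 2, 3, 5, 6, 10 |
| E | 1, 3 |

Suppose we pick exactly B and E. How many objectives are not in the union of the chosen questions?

6

Union of B, E = {1, 3, 6, 8, 9}.
Not covered: 2, 4, 5, 7, 10, 11 — 6 objectives.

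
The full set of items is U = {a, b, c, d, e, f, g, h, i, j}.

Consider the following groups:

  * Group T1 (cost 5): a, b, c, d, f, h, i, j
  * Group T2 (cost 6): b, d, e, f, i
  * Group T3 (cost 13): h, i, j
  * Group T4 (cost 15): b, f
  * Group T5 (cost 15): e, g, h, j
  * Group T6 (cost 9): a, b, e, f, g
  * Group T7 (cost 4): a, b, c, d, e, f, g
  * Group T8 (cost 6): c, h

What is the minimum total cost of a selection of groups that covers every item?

9

T1, T7 together cover every item (T1 ∪ T7 = {a, b, c, d, e, f, g, h, i, j}); total cost 5 + 4 = 9.
No covering selection has total cost below 9.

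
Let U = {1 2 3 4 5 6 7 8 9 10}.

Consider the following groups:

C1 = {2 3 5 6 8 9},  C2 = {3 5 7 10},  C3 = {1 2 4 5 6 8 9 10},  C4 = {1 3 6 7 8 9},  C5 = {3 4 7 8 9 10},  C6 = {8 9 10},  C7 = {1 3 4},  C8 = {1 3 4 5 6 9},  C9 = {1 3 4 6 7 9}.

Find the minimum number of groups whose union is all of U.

C2 and C3 together: C2 ∪ C3 = {1, 2, 3, 4, 5, 6, 7, 8, 9, 10} — every item is covered.
No single group has all 10 items (the largest, C3, has 8), so 2 is optimal.

2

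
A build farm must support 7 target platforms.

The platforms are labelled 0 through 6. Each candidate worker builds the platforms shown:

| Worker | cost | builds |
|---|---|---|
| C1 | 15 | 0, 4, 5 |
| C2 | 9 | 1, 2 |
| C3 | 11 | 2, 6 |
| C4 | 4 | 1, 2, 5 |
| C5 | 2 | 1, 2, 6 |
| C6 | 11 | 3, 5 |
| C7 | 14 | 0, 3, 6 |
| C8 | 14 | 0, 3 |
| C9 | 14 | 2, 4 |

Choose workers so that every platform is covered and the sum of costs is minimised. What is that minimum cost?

C1, C5, C6 together cover every platform (C1 ∪ C5 ∪ C6 = {0, 1, 2, 3, 4, 5, 6}); total cost 15 + 2 + 11 = 28.
The greedy pick C5, C4, C7, C9 costs 34; no covering selection beats 28.

28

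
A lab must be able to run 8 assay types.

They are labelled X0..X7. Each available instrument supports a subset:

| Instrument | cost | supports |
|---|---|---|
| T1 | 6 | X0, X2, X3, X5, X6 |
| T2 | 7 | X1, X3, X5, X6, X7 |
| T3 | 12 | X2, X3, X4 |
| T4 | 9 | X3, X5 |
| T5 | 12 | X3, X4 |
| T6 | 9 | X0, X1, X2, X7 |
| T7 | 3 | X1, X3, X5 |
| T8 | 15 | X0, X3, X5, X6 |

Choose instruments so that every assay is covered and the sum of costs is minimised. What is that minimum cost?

T1, T2, T3 together cover every assay (T1 ∪ T2 ∪ T3 = {X0, X1, X2, X3, X4, X5, X6, X7}); total cost 6 + 7 + 12 = 25.
The greedy pick T7, T1, T2, T3 costs 28; no covering selection beats 25.

25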